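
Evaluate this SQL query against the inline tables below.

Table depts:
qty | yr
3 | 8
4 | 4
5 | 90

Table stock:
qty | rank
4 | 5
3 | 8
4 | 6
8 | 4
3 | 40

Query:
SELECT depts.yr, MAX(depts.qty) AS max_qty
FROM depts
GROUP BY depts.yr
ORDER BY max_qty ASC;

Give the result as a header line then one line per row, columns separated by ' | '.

== RESULT ==
depts.yr | max_qty
8 | 3
4 | 4
90 | 5

Derivation:
After GROUP BY (3 rows):
depts.yr | max_qty
8 | 3
4 | 4
90 | 5
After ORDER BY (3 rows):
depts.yr | max_qty
8 | 3
4 | 4
90 | 5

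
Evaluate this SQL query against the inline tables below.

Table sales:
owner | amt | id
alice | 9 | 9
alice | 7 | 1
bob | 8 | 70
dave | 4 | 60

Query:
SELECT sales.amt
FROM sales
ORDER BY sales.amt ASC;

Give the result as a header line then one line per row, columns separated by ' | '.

== RESULT ==
sales.amt
4
7
8
9

Derivation:
After SELECT (4 rows):
sales.amt
9
7
8
4
After ORDER BY (4 rows):
sales.amt
4
7
8
9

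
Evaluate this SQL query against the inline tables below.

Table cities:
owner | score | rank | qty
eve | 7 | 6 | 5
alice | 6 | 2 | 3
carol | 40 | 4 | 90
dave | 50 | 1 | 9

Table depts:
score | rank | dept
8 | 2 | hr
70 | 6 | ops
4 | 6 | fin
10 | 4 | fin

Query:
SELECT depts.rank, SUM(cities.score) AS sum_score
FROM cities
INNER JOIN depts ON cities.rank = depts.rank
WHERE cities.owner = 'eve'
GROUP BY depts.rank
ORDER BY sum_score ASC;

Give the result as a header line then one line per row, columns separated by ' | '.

== RESULT ==
depts.rank | sum_score
6 | 14

Derivation:
After JOIN depts (4 rows):
cities.owner | cities.score | cities.rank | cities.qty | depts.score | depts.rank | depts.dept
eve | 7 | 6 | 5 | 70 | 6 | ops
eve | 7 | 6 | 5 | 4 | 6 | fin
alice | 6 | 2 | 3 | 8 | 2 | hr
carol | 40 | 4 | 90 | 10 | 4 | fin
After WHERE (2 rows):
cities.owner | cities.score | cities.rank | cities.qty | depts.score | depts.rank | depts.dept
eve | 7 | 6 | 5 | 70 | 6 | ops
eve | 7 | 6 | 5 | 4 | 6 | fin
After GROUP BY (1 rows):
depts.rank | sum_score
6 | 14
After ORDER BY (1 rows):
depts.rank | sum_score
6 | 14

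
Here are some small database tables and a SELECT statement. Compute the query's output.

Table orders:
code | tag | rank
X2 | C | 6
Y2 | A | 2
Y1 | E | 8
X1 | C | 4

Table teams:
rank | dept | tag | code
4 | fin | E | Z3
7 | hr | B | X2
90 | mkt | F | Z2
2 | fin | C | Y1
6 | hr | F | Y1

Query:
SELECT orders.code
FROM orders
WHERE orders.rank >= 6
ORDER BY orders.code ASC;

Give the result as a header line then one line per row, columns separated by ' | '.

== RESULT ==
orders.code
X2
Y1

Derivation:
After WHERE (2 rows):
orders.code | orders.tag | orders.rank
X2 | C | 6
Y1 | E | 8
After SELECT (2 rows):
orders.code
X2
Y1
After ORDER BY (2 rows):
orders.code
X2
Y1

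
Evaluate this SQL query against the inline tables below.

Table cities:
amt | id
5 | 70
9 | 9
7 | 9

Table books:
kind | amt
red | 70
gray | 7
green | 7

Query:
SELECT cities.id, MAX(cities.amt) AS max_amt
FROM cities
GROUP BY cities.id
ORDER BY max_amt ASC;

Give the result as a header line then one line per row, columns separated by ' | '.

After GROUP BY (2 rows):
cities.id | max_amt
70 | 5
9 | 9
After ORDER BY (2 rows):
cities.id | max_amt
70 | 5
9 | 9

== RESULT ==
cities.id | max_amt
70 | 5
9 | 9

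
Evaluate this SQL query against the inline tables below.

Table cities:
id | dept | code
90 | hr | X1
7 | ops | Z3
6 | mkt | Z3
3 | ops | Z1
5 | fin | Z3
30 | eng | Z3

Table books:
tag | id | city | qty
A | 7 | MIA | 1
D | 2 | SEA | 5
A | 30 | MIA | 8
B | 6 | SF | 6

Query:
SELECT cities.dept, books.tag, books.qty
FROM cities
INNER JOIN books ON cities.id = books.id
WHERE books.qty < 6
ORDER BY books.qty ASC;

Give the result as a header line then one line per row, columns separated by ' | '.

== RESULT ==
cities.dept | books.tag | books.qty
ops | A | 1

Derivation:
After JOIN books (3 rows):
cities.id | cities.dept | cities.code | books.tag | books.id | books.city | books.qty
7 | ops | Z3 | A | 7 | MIA | 1
6 | mkt | Z3 | B | 6 | SF | 6
30 | eng | Z3 | A | 30 | MIA | 8
After WHERE (1 rows):
cities.id | cities.dept | cities.code | books.tag | books.id | books.city | books.qty
7 | ops | Z3 | A | 7 | MIA | 1
After SELECT (1 rows):
cities.dept | books.tag | books.qty
ops | A | 1
After ORDER BY (1 rows):
cities.dept | books.tag | books.qty
ops | A | 1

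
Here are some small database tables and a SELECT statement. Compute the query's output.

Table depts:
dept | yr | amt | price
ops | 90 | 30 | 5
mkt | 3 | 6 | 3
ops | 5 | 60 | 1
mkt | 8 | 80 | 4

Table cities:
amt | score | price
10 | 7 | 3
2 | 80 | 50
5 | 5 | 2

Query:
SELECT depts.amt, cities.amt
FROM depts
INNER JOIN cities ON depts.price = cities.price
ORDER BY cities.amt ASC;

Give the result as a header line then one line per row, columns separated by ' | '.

After JOIN cities (1 rows):
depts.dept | depts.yr | depts.amt | depts.price | cities.amt | cities.score | cities.price
mkt | 3 | 6 | 3 | 10 | 7 | 3
After SELECT (1 rows):
depts.amt | cities.amt
6 | 10
After ORDER BY (1 rows):
depts.amt | cities.amt
6 | 10

== RESULT ==
depts.amt | cities.amt
6 | 10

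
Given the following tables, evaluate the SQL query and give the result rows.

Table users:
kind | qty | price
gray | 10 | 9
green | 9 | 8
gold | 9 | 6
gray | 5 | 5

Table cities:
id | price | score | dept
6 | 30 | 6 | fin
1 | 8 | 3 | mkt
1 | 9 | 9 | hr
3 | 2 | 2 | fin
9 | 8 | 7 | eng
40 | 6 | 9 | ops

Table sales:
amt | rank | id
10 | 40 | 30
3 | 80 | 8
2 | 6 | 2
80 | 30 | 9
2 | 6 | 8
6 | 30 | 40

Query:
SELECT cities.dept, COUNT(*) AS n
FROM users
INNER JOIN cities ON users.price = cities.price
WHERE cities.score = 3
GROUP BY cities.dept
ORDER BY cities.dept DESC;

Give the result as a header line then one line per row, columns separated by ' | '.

== RESULT ==
cities.dept | n
mkt | 1

Derivation:
After JOIN cities (4 rows):
users.kind | users.qty | users.price | cities.id | cities.price | cities.score | cities.dept
gray | 10 | 9 | 1 | 9 | 9 | hr
green | 9 | 8 | 1 | 8 | 3 | mkt
green | 9 | 8 | 9 | 8 | 7 | eng
gold | 9 | 6 | 40 | 6 | 9 | ops
After WHERE (1 rows):
users.kind | users.qty | users.price | cities.id | cities.price | cities.score | cities.dept
green | 9 | 8 | 1 | 8 | 3 | mkt
After GROUP BY (1 rows):
cities.dept | n
mkt | 1
After ORDER BY (1 rows):
cities.dept | n
mkt | 1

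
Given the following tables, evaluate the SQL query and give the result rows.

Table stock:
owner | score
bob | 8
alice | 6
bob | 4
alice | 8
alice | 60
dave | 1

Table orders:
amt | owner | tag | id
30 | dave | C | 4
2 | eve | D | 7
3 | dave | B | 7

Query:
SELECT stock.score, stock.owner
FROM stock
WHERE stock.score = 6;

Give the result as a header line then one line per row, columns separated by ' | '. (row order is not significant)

After WHERE (1 rows):
stock.owner | stock.score
alice | 6
After SELECT (1 rows):
stock.score | stock.owner
6 | alice

== RESULT ==
stock.score | stock.owner
6 | alice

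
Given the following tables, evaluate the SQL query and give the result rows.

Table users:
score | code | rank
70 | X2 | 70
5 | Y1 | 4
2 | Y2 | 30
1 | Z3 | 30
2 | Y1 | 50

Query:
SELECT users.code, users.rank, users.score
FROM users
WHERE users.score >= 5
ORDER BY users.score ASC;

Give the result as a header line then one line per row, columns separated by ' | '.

After WHERE (2 rows):
users.score | users.code | users.rank
70 | X2 | 70
5 | Y1 | 4
After SELECT (2 rows):
users.code | users.rank | users.score
X2 | 70 | 70
Y1 | 4 | 5
After ORDER BY (2 rows):
users.code | users.rank | users.score
Y1 | 4 | 5
X2 | 70 | 70

== RESULT ==
users.code | users.rank | users.score
Y1 | 4 | 5
X2 | 70 | 70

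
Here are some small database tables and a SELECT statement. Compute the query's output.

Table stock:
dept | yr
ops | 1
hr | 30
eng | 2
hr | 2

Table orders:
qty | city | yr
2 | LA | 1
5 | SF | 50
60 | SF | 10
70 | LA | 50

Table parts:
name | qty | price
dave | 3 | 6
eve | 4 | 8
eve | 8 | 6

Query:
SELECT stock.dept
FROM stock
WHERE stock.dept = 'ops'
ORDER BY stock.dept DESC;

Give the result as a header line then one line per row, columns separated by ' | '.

== RESULT ==
stock.dept
ops

Derivation:
After WHERE (1 rows):
stock.dept | stock.yr
ops | 1
After SELECT (1 rows):
stock.dept
ops
After ORDER BY (1 rows):
stock.dept
ops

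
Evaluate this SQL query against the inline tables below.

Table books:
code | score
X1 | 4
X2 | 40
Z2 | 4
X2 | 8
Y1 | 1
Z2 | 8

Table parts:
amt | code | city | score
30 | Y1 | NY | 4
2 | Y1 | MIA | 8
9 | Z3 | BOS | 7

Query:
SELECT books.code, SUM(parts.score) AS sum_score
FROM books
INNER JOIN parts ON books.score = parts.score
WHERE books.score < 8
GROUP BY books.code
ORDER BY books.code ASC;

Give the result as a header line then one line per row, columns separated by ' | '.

== RESULT ==
books.code | sum_score
X1 | 4
Z2 | 4

Derivation:
After JOIN parts (4 rows):
books.code | books.score | parts.amt | parts.code | parts.city | parts.score
X1 | 4 | 30 | Y1 | NY | 4
Z2 | 4 | 30 | Y1 | NY | 4
X2 | 8 | 2 | Y1 | MIA | 8
Z2 | 8 | 2 | Y1 | MIA | 8
After WHERE (2 rows):
books.code | books.score | parts.amt | parts.code | parts.city | parts.score
X1 | 4 | 30 | Y1 | NY | 4
Z2 | 4 | 30 | Y1 | NY | 4
After GROUP BY (2 rows):
books.code | sum_score
X1 | 4
Z2 | 4
After ORDER BY (2 rows):
books.code | sum_score
X1 | 4
Z2 | 4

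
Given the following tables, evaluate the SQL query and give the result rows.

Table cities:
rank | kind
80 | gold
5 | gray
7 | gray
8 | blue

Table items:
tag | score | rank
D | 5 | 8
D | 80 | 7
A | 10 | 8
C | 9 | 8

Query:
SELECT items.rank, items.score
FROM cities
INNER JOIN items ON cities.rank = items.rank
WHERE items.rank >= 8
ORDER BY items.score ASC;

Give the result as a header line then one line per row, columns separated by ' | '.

After JOIN items (4 rows):
cities.rank | cities.kind | items.tag | items.score | items.rank
7 | gray | D | 80 | 7
8 | blue | D | 5 | 8
8 | blue | A | 10 | 8
8 | blue | C | 9 | 8
After WHERE (3 rows):
cities.rank | cities.kind | items.tag | items.score | items.rank
8 | blue | D | 5 | 8
8 | blue | A | 10 | 8
8 | blue | C | 9 | 8
After SELECT (3 rows):
items.rank | items.score
8 | 5
8 | 10
8 | 9
After ORDER BY (3 rows):
items.rank | items.score
8 | 5
8 | 9
8 | 10

== RESULT ==
items.rank | items.score
8 | 5
8 | 9
8 | 10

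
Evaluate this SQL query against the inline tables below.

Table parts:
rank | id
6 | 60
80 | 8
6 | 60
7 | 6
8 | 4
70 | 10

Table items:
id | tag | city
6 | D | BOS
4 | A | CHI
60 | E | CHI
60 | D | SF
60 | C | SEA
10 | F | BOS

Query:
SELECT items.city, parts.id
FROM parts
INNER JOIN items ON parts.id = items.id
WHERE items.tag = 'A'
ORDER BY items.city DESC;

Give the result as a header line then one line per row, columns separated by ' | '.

== RESULT ==
items.city | parts.id
CHI | 4

Derivation:
After JOIN items (9 rows):
parts.rank | parts.id | items.id | items.tag | items.city
6 | 60 | 60 | E | CHI
6 | 60 | 60 | D | SF
6 | 60 | 60 | C | SEA
6 | 60 | 60 | E | CHI
6 | 60 | 60 | D | SF
6 | 60 | 60 | C | SEA
7 | 6 | 6 | D | BOS
8 | 4 | 4 | A | CHI
70 | 10 | 10 | F | BOS
After WHERE (1 rows):
parts.rank | parts.id | items.id | items.tag | items.city
8 | 4 | 4 | A | CHI
After SELECT (1 rows):
items.city | parts.id
CHI | 4
After ORDER BY (1 rows):
items.city | parts.id
CHI | 4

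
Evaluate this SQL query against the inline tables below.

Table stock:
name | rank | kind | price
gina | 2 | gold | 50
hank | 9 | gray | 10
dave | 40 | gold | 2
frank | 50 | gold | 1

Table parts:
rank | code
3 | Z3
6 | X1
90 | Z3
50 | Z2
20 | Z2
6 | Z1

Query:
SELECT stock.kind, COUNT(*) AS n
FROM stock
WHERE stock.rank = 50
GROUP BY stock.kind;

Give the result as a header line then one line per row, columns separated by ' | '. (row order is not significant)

After WHERE (1 rows):
stock.name | stock.rank | stock.kind | stock.price
frank | 50 | gold | 1
After GROUP BY (1 rows):
stock.kind | n
gold | 1

== RESULT ==
stock.kind | n
gold | 1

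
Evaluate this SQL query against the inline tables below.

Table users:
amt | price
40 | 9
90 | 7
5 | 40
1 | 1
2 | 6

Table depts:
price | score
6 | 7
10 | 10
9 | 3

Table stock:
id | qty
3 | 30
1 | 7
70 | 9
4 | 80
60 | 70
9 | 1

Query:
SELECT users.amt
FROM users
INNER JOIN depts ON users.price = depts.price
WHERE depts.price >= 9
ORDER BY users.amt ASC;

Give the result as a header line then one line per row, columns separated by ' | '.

== RESULT ==
users.amt
40

Derivation:
After JOIN depts (2 rows):
users.amt | users.price | depts.price | depts.score
40 | 9 | 9 | 3
2 | 6 | 6 | 7
After WHERE (1 rows):
users.amt | users.price | depts.price | depts.score
40 | 9 | 9 | 3
After SELECT (1 rows):
users.amt
40
After ORDER BY (1 rows):
users.amt
40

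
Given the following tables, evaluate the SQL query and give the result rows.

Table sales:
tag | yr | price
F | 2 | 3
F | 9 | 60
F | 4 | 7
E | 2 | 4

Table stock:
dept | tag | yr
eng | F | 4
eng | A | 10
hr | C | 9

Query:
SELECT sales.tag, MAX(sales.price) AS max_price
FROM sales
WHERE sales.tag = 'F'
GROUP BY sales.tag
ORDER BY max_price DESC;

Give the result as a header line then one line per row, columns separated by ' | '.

After WHERE (3 rows):
sales.tag | sales.yr | sales.price
F | 2 | 3
F | 9 | 60
F | 4 | 7
After GROUP BY (1 rows):
sales.tag | max_price
F | 60
After ORDER BY (1 rows):
sales.tag | max_price
F | 60

== RESULT ==
sales.tag | max_price
F | 60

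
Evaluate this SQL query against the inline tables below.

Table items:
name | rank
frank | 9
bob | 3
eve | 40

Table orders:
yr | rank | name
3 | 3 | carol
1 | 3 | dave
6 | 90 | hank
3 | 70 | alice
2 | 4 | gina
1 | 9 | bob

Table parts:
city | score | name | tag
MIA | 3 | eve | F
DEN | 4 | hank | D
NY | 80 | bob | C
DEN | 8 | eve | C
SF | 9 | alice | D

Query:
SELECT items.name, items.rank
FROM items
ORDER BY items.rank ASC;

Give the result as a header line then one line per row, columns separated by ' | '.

After SELECT (3 rows):
items.name | items.rank
frank | 9
bob | 3
eve | 40
After ORDER BY (3 rows):
items.name | items.rank
bob | 3
frank | 9
eve | 40

== RESULT ==
items.name | items.rank
bob | 3
frank | 9
eve | 40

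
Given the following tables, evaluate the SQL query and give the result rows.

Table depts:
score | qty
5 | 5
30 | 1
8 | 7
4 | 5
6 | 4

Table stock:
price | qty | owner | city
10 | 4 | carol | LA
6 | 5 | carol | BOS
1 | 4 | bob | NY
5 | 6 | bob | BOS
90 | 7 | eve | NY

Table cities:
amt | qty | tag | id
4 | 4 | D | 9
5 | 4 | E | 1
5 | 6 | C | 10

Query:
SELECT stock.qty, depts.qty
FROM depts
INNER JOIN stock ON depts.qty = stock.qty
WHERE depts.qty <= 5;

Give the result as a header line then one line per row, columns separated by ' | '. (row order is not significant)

After JOIN stock (5 rows):
depts.score | depts.qty | stock.price | stock.qty | stock.owner | stock.city
5 | 5 | 6 | 5 | carol | BOS
8 | 7 | 90 | 7 | eve | NY
4 | 5 | 6 | 5 | carol | BOS
6 | 4 | 10 | 4 | carol | LA
6 | 4 | 1 | 4 | bob | NY
After WHERE (4 rows):
depts.score | depts.qty | stock.price | stock.qty | stock.owner | stock.city
5 | 5 | 6 | 5 | carol | BOS
4 | 5 | 6 | 5 | carol | BOS
6 | 4 | 10 | 4 | carol | LA
6 | 4 | 1 | 4 | bob | NY
After SELECT (4 rows):
stock.qty | depts.qty
5 | 5
5 | 5
4 | 4
4 | 4

== RESULT ==
stock.qty | depts.qty
5 | 5
5 | 5
4 | 4
4 | 4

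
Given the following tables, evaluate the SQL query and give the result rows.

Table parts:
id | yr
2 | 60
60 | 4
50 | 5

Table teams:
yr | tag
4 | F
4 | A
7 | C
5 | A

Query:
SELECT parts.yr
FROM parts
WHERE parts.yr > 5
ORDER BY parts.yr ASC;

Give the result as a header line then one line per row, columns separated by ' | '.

== RESULT ==
parts.yr
60

Derivation:
After WHERE (1 rows):
parts.id | parts.yr
2 | 60
After SELECT (1 rows):
parts.yr
60
After ORDER BY (1 rows):
parts.yr
60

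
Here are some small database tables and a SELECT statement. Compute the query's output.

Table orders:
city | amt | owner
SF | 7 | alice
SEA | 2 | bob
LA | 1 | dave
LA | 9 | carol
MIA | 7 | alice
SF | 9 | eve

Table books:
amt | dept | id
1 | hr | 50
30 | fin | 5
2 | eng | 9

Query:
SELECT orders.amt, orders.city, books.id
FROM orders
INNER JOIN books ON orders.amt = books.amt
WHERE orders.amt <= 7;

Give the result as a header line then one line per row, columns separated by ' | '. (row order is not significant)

== RESULT ==
orders.amt | orders.city | books.id
2 | SEA | 9
1 | LA | 50

Derivation:
After JOIN books (2 rows):
orders.city | orders.amt | orders.owner | books.amt | books.dept | books.id
SEA | 2 | bob | 2 | eng | 9
LA | 1 | dave | 1 | hr | 50
After WHERE (2 rows):
orders.city | orders.amt | orders.owner | books.amt | books.dept | books.id
SEA | 2 | bob | 2 | eng | 9
LA | 1 | dave | 1 | hr | 50
After SELECT (2 rows):
orders.amt | orders.city | books.id
2 | SEA | 9
1 | LA | 50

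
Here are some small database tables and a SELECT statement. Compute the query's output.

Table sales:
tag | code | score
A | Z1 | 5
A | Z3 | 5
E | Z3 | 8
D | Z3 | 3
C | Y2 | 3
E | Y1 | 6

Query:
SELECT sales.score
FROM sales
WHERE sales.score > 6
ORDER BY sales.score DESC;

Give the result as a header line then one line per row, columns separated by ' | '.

== RESULT ==
sales.score
8

Derivation:
After WHERE (1 rows):
sales.tag | sales.code | sales.score
E | Z3 | 8
After SELECT (1 rows):
sales.score
8
After ORDER BY (1 rows):
sales.score
8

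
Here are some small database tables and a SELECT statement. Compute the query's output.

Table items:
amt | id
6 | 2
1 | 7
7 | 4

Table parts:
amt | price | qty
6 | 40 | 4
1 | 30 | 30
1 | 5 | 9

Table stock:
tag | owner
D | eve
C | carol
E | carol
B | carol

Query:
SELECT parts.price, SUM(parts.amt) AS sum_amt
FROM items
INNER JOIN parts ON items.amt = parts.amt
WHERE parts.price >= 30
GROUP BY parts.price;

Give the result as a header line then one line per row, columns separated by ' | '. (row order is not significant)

After JOIN parts (3 rows):
items.amt | items.id | parts.amt | parts.price | parts.qty
6 | 2 | 6 | 40 | 4
1 | 7 | 1 | 30 | 30
1 | 7 | 1 | 5 | 9
After WHERE (2 rows):
items.amt | items.id | parts.amt | parts.price | parts.qty
6 | 2 | 6 | 40 | 4
1 | 7 | 1 | 30 | 30
After GROUP BY (2 rows):
parts.price | sum_amt
40 | 6
30 | 1

== RESULT ==
parts.price | sum_amt
40 | 6
30 | 1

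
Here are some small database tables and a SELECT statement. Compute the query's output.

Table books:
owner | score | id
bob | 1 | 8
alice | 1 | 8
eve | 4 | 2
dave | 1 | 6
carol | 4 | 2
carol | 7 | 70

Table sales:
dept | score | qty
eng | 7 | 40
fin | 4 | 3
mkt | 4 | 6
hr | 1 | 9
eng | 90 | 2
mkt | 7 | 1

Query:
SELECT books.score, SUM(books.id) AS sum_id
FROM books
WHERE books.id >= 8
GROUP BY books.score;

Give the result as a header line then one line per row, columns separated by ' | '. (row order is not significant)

== RESULT ==
books.score | sum_id
1 | 16
7 | 70

Derivation:
After WHERE (3 rows):
books.owner | books.score | books.id
bob | 1 | 8
alice | 1 | 8
carol | 7 | 70
After GROUP BY (2 rows):
books.score | sum_id
1 | 16
7 | 70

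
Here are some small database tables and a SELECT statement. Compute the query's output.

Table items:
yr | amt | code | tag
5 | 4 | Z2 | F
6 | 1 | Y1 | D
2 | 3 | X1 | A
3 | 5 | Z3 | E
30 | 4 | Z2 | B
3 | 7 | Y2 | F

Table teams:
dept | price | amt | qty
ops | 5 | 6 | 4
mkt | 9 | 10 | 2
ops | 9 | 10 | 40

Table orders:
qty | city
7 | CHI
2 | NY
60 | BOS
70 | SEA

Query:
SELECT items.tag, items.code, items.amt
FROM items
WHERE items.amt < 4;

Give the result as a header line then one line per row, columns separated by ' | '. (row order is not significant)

== RESULT ==
items.tag | items.code | items.amt
D | Y1 | 1
A | X1 | 3

Derivation:
After WHERE (2 rows):
items.yr | items.amt | items.code | items.tag
6 | 1 | Y1 | D
2 | 3 | X1 | A
After SELECT (2 rows):
items.tag | items.code | items.amt
D | Y1 | 1
A | X1 | 3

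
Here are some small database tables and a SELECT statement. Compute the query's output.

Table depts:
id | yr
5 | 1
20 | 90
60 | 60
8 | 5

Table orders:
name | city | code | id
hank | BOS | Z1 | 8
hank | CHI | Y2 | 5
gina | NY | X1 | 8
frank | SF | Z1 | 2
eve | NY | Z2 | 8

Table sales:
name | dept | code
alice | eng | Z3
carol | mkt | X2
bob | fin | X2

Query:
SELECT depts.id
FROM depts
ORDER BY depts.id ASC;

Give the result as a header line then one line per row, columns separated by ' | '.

After SELECT (4 rows):
depts.id
5
20
60
8
After ORDER BY (4 rows):
depts.id
5
8
20
60

== RESULT ==
depts.id
5
8
20
60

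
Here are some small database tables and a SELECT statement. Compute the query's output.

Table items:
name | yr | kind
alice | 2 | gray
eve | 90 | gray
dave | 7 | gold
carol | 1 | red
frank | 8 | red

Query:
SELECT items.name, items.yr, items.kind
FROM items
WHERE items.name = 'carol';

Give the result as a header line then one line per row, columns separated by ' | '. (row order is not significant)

== RESULT ==
items.name | items.yr | items.kind
carol | 1 | red

Derivation:
After WHERE (1 rows):
items.name | items.yr | items.kind
carol | 1 | red
After SELECT (1 rows):
items.name | items.yr | items.kind
carol | 1 | red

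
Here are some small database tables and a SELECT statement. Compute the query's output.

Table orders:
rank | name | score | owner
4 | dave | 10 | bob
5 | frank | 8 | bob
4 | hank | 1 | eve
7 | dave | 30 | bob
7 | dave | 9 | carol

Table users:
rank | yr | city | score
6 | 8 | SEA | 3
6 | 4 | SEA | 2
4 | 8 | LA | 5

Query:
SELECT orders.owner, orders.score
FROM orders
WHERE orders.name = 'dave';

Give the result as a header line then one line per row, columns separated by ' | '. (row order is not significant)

After WHERE (3 rows):
orders.rank | orders.name | orders.score | orders.owner
4 | dave | 10 | bob
7 | dave | 30 | bob
7 | dave | 9 | carol
After SELECT (3 rows):
orders.owner | orders.score
bob | 10
bob | 30
carol | 9

== RESULT ==
orders.owner | orders.score
bob | 10
bob | 30
carol | 9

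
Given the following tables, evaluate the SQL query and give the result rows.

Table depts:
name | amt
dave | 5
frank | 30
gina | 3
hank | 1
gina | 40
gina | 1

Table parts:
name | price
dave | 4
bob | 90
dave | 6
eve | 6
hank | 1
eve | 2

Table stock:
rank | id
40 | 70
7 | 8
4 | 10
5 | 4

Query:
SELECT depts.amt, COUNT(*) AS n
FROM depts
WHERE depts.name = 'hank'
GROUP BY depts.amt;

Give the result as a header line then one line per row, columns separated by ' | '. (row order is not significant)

After WHERE (1 rows):
depts.name | depts.amt
hank | 1
After GROUP BY (1 rows):
depts.amt | n
1 | 1

== RESULT ==
depts.amt | n
1 | 1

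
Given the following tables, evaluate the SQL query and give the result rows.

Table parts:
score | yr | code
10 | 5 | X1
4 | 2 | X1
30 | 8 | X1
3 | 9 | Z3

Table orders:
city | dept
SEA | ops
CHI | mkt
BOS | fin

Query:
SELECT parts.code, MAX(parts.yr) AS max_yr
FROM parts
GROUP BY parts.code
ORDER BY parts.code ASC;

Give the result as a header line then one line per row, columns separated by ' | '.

After GROUP BY (2 rows):
parts.code | max_yr
X1 | 8
Z3 | 9
After ORDER BY (2 rows):
parts.code | max_yr
X1 | 8
Z3 | 9

== RESULT ==
parts.code | max_yr
X1 | 8
Z3 | 9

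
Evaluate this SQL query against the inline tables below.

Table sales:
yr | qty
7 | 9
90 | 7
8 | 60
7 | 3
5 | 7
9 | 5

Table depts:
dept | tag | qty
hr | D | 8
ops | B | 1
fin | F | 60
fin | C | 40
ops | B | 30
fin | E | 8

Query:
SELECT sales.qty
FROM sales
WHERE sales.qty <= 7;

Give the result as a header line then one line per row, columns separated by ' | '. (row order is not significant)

After WHERE (4 rows):
sales.yr | sales.qty
90 | 7
7 | 3
5 | 7
9 | 5
After SELECT (4 rows):
sales.qty
7
3
7
5

== RESULT ==
sales.qty
7
3
7
5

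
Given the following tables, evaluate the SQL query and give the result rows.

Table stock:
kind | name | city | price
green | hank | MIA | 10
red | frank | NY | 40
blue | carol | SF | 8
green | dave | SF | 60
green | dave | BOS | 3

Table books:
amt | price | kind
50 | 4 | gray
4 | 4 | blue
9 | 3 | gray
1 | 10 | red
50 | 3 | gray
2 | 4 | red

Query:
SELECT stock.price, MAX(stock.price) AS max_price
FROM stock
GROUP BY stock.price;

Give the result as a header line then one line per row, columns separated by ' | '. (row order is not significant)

== RESULT ==
stock.price | max_price
10 | 10
40 | 40
8 | 8
60 | 60
3 | 3

Derivation:
After GROUP BY (5 rows):
stock.price | max_price
10 | 10
40 | 40
8 | 8
60 | 60
3 | 3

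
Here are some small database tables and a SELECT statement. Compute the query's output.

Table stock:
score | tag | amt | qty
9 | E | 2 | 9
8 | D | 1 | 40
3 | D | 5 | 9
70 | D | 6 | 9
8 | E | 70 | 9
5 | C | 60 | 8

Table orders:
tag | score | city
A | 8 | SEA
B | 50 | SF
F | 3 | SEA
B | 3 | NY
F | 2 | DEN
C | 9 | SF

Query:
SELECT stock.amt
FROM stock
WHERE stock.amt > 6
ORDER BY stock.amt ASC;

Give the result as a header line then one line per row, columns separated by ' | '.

== RESULT ==
stock.amt
60
70

Derivation:
After WHERE (2 rows):
stock.score | stock.tag | stock.amt | stock.qty
8 | E | 70 | 9
5 | C | 60 | 8
After SELECT (2 rows):
stock.amt
70
60
After ORDER BY (2 rows):
stock.amt
60
70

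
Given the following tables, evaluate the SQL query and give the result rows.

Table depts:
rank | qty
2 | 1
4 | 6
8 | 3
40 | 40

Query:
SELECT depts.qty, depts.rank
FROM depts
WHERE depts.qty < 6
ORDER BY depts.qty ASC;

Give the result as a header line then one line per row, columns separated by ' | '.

After WHERE (2 rows):
depts.rank | depts.qty
2 | 1
8 | 3
After SELECT (2 rows):
depts.qty | depts.rank
1 | 2
3 | 8
After ORDER BY (2 rows):
depts.qty | depts.rank
1 | 2
3 | 8

== RESULT ==
depts.qty | depts.rank
1 | 2
3 | 8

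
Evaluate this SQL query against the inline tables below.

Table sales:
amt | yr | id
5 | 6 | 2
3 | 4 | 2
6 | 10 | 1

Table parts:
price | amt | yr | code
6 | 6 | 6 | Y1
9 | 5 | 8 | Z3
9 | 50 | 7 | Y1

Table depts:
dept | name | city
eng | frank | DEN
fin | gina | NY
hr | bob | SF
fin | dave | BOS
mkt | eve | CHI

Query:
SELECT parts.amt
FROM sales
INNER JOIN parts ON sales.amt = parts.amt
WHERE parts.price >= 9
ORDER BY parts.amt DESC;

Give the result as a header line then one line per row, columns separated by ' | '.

After JOIN parts (2 rows):
sales.amt | sales.yr | sales.id | parts.price | parts.amt | parts.yr | parts.code
5 | 6 | 2 | 9 | 5 | 8 | Z3
6 | 10 | 1 | 6 | 6 | 6 | Y1
After WHERE (1 rows):
sales.amt | sales.yr | sales.id | parts.price | parts.amt | parts.yr | parts.code
5 | 6 | 2 | 9 | 5 | 8 | Z3
After SELECT (1 rows):
parts.amt
5
After ORDER BY (1 rows):
parts.amt
5

== RESULT ==
parts.amt
5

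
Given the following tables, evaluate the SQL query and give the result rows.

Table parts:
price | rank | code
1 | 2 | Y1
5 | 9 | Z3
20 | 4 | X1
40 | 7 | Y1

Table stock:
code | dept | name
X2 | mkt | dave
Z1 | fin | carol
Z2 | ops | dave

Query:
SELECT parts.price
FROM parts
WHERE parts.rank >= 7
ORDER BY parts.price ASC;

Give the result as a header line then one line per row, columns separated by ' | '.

After WHERE (2 rows):
parts.price | parts.rank | parts.code
5 | 9 | Z3
40 | 7 | Y1
After SELECT (2 rows):
parts.price
5
40
After ORDER BY (2 rows):
parts.price
5
40

== RESULT ==
parts.price
5
40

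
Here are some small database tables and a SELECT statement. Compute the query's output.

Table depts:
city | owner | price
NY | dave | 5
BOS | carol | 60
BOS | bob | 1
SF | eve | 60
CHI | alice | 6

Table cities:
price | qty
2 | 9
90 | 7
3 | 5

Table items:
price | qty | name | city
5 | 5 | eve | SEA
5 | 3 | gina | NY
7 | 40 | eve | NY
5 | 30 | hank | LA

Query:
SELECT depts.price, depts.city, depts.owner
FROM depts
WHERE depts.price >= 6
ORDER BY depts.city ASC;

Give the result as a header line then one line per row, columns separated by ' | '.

== RESULT ==
depts.price | depts.city | depts.owner
60 | BOS | carol
6 | CHI | alice
60 | SF | eve

Derivation:
After WHERE (3 rows):
depts.city | depts.owner | depts.price
BOS | carol | 60
SF | eve | 60
CHI | alice | 6
After SELECT (3 rows):
depts.price | depts.city | depts.owner
60 | BOS | carol
60 | SF | eve
6 | CHI | alice
After ORDER BY (3 rows):
depts.price | depts.city | depts.owner
60 | BOS | carol
6 | CHI | alice
60 | SF | eve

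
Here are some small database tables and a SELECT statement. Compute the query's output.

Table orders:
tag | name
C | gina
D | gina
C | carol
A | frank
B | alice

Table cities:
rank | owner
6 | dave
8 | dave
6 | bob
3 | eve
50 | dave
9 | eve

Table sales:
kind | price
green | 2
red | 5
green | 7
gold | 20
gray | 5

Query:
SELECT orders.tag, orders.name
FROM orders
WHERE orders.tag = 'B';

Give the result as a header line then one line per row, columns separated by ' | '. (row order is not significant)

After WHERE (1 rows):
orders.tag | orders.name
B | alice
After SELECT (1 rows):
orders.tag | orders.name
B | alice

== RESULT ==
orders.tag | orders.name
B | alice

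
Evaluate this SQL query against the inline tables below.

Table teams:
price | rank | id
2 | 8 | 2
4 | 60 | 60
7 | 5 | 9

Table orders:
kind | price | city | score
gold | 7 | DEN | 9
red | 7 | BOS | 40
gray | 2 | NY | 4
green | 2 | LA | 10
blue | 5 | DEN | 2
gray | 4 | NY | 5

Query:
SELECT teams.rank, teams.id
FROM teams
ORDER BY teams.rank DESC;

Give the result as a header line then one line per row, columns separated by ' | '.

After SELECT (3 rows):
teams.rank | teams.id
8 | 2
60 | 60
5 | 9
After ORDER BY (3 rows):
teams.rank | teams.id
60 | 60
8 | 2
5 | 9

== RESULT ==
teams.rank | teams.id
60 | 60
8 | 2
5 | 9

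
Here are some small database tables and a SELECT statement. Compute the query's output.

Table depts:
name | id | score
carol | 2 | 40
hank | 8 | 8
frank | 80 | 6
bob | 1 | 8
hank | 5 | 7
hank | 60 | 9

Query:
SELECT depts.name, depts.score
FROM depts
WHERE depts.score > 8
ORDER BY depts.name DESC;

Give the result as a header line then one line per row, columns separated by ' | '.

== RESULT ==
depts.name | depts.score
hank | 9
carol | 40

Derivation:
After WHERE (2 rows):
depts.name | depts.id | depts.score
carol | 2 | 40
hank | 60 | 9
After SELECT (2 rows):
depts.name | depts.score
carol | 40
hank | 9
After ORDER BY (2 rows):
depts.name | depts.score
hank | 9
carol | 40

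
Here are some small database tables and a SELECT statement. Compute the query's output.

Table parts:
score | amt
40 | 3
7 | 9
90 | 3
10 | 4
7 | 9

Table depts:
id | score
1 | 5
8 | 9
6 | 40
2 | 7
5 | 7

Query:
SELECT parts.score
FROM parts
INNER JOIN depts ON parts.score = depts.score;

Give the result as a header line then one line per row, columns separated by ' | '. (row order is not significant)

== RESULT ==
parts.score
40
7
7
7
7

Derivation:
After JOIN depts (5 rows):
parts.score | parts.amt | depts.id | depts.score
40 | 3 | 6 | 40
7 | 9 | 2 | 7
7 | 9 | 5 | 7
7 | 9 | 2 | 7
7 | 9 | 5 | 7
After SELECT (5 rows):
parts.score
40
7
7
7
7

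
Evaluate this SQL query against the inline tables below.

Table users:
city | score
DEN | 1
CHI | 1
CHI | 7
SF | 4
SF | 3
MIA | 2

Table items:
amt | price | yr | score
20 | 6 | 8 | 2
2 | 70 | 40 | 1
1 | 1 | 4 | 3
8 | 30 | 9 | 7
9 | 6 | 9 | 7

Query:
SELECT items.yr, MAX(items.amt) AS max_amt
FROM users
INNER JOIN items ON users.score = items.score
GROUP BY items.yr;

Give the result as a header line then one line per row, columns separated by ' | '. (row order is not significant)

After JOIN items (6 rows):
users.city | users.score | items.amt | items.price | items.yr | items.score
DEN | 1 | 2 | 70 | 40 | 1
CHI | 1 | 2 | 70 | 40 | 1
CHI | 7 | 8 | 30 | 9 | 7
CHI | 7 | 9 | 6 | 9 | 7
SF | 3 | 1 | 1 | 4 | 3
MIA | 2 | 20 | 6 | 8 | 2
After GROUP BY (4 rows):
items.yr | max_amt
40 | 2
9 | 9
4 | 1
8 | 20

== RESULT ==
items.yr | max_amt
40 | 2
9 | 9
4 | 1
8 | 20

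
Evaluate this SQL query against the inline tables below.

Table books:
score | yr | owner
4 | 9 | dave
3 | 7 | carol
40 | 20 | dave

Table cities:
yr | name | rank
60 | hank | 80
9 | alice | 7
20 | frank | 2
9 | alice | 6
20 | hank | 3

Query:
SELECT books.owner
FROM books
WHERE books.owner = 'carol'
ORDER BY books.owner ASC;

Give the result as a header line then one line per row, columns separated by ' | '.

== RESULT ==
books.owner
carol

Derivation:
After WHERE (1 rows):
books.score | books.yr | books.owner
3 | 7 | carol
After SELECT (1 rows):
books.owner
carol
After ORDER BY (1 rows):
books.owner
carol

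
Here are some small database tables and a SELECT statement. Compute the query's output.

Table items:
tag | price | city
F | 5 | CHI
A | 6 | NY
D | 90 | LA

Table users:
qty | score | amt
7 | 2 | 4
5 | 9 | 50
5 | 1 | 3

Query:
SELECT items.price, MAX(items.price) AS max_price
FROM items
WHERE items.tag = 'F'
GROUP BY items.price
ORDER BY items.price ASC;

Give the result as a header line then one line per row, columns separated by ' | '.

After WHERE (1 rows):
items.tag | items.price | items.city
F | 5 | CHI
After GROUP BY (1 rows):
items.price | max_price
5 | 5
After ORDER BY (1 rows):
items.price | max_price
5 | 5

== RESULT ==
items.price | max_price
5 | 5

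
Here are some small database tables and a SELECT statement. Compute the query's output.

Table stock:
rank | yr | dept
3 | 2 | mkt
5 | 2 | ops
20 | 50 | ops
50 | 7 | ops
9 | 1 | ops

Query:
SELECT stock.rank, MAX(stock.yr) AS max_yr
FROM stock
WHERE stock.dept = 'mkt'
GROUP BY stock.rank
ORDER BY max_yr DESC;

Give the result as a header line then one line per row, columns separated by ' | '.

After WHERE (1 rows):
stock.rank | stock.yr | stock.dept
3 | 2 | mkt
After GROUP BY (1 rows):
stock.rank | max_yr
3 | 2
After ORDER BY (1 rows):
stock.rank | max_yr
3 | 2

== RESULT ==
stock.rank | max_yr
3 | 2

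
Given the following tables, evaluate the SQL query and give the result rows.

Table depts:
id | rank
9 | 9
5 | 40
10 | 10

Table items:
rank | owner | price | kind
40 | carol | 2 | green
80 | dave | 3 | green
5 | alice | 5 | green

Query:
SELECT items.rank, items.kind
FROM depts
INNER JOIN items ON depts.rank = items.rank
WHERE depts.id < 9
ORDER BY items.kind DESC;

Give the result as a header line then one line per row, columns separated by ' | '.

After JOIN items (1 rows):
depts.id | depts.rank | items.rank | items.owner | items.price | items.kind
5 | 40 | 40 | carol | 2 | green
After WHERE (1 rows):
depts.id | depts.rank | items.rank | items.owner | items.price | items.kind
5 | 40 | 40 | carol | 2 | green
After SELECT (1 rows):
items.rank | items.kind
40 | green
After ORDER BY (1 rows):
items.rank | items.kind
40 | green

== RESULT ==
items.rank | items.kind
40 | green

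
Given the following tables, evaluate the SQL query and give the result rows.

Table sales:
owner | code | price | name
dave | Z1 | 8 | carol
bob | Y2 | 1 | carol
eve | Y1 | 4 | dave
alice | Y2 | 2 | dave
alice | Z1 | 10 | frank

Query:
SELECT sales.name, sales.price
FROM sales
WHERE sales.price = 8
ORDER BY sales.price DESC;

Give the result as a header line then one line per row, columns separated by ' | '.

After WHERE (1 rows):
sales.owner | sales.code | sales.price | sales.name
dave | Z1 | 8 | carol
After SELECT (1 rows):
sales.name | sales.price
carol | 8
After ORDER BY (1 rows):
sales.name | sales.price
carol | 8

== RESULT ==
sales.name | sales.price
carol | 8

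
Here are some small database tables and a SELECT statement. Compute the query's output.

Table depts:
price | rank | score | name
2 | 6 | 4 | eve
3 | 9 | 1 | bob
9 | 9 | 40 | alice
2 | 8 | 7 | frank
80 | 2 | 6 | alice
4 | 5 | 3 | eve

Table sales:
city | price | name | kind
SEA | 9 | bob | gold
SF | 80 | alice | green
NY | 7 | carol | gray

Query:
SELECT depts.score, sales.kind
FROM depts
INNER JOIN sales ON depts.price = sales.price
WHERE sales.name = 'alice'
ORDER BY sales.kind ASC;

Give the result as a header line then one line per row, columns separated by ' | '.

== RESULT ==
depts.score | sales.kind
6 | green

Derivation:
After JOIN sales (2 rows):
depts.price | depts.rank | depts.score | depts.name | sales.city | sales.price | sales.name | sales.kind
9 | 9 | 40 | alice | SEA | 9 | bob | gold
80 | 2 | 6 | alice | SF | 80 | alice | green
After WHERE (1 rows):
depts.price | depts.rank | depts.score | depts.name | sales.city | sales.price | sales.name | sales.kind
80 | 2 | 6 | alice | SF | 80 | alice | green
After SELECT (1 rows):
depts.score | sales.kind
6 | green
After ORDER BY (1 rows):
depts.score | sales.kind
6 | green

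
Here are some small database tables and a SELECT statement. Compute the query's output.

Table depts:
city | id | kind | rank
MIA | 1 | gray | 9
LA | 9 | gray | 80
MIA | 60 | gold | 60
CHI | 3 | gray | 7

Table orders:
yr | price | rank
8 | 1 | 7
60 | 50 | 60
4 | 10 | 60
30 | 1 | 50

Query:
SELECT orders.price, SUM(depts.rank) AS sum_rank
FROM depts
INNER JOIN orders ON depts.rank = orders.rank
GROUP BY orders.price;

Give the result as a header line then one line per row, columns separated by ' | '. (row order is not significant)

After JOIN orders (3 rows):
depts.city | depts.id | depts.kind | depts.rank | orders.yr | orders.price | orders.rank
MIA | 60 | gold | 60 | 60 | 50 | 60
MIA | 60 | gold | 60 | 4 | 10 | 60
CHI | 3 | gray | 7 | 8 | 1 | 7
After GROUP BY (3 rows):
orders.price | sum_rank
50 | 60
10 | 60
1 | 7

== RESULT ==
orders.price | sum_rank
50 | 60
10 | 60
1 | 7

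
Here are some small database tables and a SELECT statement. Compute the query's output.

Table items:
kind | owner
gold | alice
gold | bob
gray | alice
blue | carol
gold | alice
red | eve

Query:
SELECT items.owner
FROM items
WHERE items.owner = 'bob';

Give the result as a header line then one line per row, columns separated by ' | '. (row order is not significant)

After WHERE (1 rows):
items.kind | items.owner
gold | bob
After SELECT (1 rows):
items.owner
bob

== RESULT ==
items.owner
bob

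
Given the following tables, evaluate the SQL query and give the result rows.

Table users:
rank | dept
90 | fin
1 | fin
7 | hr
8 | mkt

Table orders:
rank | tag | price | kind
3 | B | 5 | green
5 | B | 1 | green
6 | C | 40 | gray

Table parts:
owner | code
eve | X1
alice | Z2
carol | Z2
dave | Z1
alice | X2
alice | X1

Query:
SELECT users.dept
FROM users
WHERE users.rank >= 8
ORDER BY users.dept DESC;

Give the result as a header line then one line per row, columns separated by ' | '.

After WHERE (2 rows):
users.rank | users.dept
90 | fin
8 | mkt
After SELECT (2 rows):
users.dept
fin
mkt
After ORDER BY (2 rows):
users.dept
mkt
fin

== RESULT ==
users.dept
mkt
fin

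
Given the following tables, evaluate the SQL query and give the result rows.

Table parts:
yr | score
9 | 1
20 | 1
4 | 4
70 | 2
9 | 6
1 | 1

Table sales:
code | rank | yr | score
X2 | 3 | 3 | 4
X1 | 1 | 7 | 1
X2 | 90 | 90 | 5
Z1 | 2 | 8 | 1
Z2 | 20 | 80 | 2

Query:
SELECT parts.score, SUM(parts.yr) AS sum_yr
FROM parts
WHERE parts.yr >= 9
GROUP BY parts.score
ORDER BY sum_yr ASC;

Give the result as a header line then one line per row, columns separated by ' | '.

After WHERE (4 rows):
parts.yr | parts.score
9 | 1
20 | 1
70 | 2
9 | 6
After GROUP BY (3 rows):
parts.score | sum_yr
1 | 29
2 | 70
6 | 9
After ORDER BY (3 rows):
parts.score | sum_yr
6 | 9
1 | 29
2 | 70

== RESULT ==
parts.score | sum_yr
6 | 9
1 | 29
2 | 70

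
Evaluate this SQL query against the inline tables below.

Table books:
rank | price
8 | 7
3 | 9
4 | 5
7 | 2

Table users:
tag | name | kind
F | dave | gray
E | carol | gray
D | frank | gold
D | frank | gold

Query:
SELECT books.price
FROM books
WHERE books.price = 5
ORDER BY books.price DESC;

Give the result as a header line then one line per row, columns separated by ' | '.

== RESULT ==
books.price
5

Derivation:
After WHERE (1 rows):
books.rank | books.price
4 | 5
After SELECT (1 rows):
books.price
5
After ORDER BY (1 rows):
books.price
5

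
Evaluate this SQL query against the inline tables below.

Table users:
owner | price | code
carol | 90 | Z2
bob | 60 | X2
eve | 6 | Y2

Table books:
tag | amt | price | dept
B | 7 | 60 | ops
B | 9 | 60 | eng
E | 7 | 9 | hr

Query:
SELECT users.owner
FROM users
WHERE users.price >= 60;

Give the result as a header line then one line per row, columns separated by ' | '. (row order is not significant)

After WHERE (2 rows):
users.owner | users.price | users.code
carol | 90 | Z2
bob | 60 | X2
After SELECT (2 rows):
users.owner
carol
bob

== RESULT ==
users.owner
carol
bob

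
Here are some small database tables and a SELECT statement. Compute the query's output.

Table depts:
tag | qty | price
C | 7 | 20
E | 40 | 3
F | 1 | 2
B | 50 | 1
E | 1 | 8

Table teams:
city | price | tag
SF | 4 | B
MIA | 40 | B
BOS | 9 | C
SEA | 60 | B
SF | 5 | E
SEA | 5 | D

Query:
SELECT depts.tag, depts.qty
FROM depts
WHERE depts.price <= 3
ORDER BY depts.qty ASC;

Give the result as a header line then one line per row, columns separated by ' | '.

== RESULT ==
depts.tag | depts.qty
F | 1
E | 40
B | 50

Derivation:
After WHERE (3 rows):
depts.tag | depts.qty | depts.price
E | 40 | 3
F | 1 | 2
B | 50 | 1
After SELECT (3 rows):
depts.tag | depts.qty
E | 40
F | 1
B | 50
After ORDER BY (3 rows):
depts.tag | depts.qty
F | 1
E | 40
B | 50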